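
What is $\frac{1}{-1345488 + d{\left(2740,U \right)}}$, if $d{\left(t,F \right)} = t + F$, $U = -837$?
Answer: $- \frac{1}{1343585} \approx -7.4428 \cdot 10^{-7}$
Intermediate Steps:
$d{\left(t,F \right)} = F + t$
$\frac{1}{-1345488 + d{\left(2740,U \right)}} = \frac{1}{-1345488 + \left(-837 + 2740\right)} = \frac{1}{-1345488 + 1903} = \frac{1}{-1343585} = - \frac{1}{1343585}$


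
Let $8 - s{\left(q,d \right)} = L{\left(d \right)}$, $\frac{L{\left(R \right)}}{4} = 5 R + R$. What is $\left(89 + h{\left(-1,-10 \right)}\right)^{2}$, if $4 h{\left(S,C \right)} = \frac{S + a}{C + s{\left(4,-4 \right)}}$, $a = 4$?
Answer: $\frac{1120040089}{141376} \approx 7922.4$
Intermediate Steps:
$L{\left(R \right)} = 24 R$ ($L{\left(R \right)} = 4 \left(5 R + R\right) = 4 \cdot 6 R = 24 R$)
$s{\left(q,d \right)} = 8 - 24 d$
$h{\left(S,C \right)} = \frac{4 + S}{4 \left(104 + C\right)}$ ($h{\left(S,C \right)} = \frac{\left(S + 4\right) \frac{1}{C + \left(8 - -96\right)}}{4} = \frac{\left(4 + S\right) \frac{1}{C + \left(8 + 96\right)}}{4} = \frac{\left(4 + S\right) \frac{1}{C + 104}}{4} = \frac{\left(4 + S\right) \frac{1}{104 + C}}{4} = \frac{\frac{1}{104 + C} \left(4 + S\right)}{4} = \frac{4 + S}{4 \left(104 + C\right)}$)
$\left(89 + h{\left(-1,-10 \right)}\right)^{2} = \left(89 + \frac{4 - 1}{4 \left(104 - 10\right)}\right)^{2} = \left(89 + \frac{1}{4} \cdot \frac{1}{94} \cdot 3\right)^{2} = \left(89 + \frac{3}{376}\right)^{2} = \left(\frac{33467}{376}\right)^{2} = \frac{1120040089}{141376}$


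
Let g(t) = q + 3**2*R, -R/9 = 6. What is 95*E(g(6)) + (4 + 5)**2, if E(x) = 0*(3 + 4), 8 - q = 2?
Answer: 81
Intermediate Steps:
R = -54 (R = -9*6 = -54)
q = 6 (q = 8 - 1*2 = 8 - 2 = 6)
g(t) = -480 (g(t) = 6 + 3**2*(-54) = 6 + 9*(-54) = 6 - 486 = -480)
E(x) = 0 (E(x) = 0*7 = 0)
95*E(g(6)) + (4 + 5)**2 = 95*0 + (4 + 5)**2 = 0 + 9**2 = 0 + 81 = 81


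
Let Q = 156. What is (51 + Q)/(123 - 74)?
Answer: 207/49 ≈ 4.2245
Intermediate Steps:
(51 + Q)/(123 - 74) = (51 + 156)/(123 - 74) = 207/49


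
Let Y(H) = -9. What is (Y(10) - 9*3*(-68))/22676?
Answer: 1827/22676 ≈ 0.080570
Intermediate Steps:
(Y(10) - 9*3*(-68))/22676 = (-9 - 9*3*(-68))/22676 = (-9 - 27*(-68))*(1/22676) = (-9 + 1836)*(1/22676) = 1827*(1/22676) = 1827/22676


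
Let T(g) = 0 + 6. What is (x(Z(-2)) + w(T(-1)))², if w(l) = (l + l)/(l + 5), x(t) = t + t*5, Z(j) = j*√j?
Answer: -34704/121 - 288*I*√2/11 ≈ -286.81 - 37.027*I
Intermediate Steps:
T(g) = 6
Z(j) = j^(3/2)
x(t) = 6*t (x(t) = t + 5*t = 6*t)
w(l) = 2*l/(5 + l) (w(l) = (2*l)/(5 + l) = 2*l/(5 + l))
(x(Z(-2)) + w(T(-1)))² = (6*(-2)^(3/2) + 2*6/(5 + 6))² = (6*(-2*I*√2) + 2*6/11)² = (-12*I*√2 + 2*6*(1/11))² = (-12*I*√2 + 12/11)² = (12/11 - 12*I*√2)²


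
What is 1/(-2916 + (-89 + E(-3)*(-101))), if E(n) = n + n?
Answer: -1/2399 ≈ -0.00041684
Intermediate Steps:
E(n) = 2*n
1/(-2916 + (-89 + E(-3)*(-101))) = 1/(-2916 + (-89 + (2*(-3))*(-101))) = 1/(-2916 + (-89 - 6*(-101))) = 1/(-2916 + (-89 + 606)) = 1/(-2916 + 517) = 1/(-2399) = -1/2399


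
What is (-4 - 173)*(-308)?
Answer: 54516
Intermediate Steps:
(-4 - 173)*(-308) = -177*(-308) = 54516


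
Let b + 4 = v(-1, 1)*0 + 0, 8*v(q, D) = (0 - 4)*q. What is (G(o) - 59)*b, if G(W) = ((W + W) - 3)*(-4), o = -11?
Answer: -164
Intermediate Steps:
G(W) = 12 - 8*W (G(W) = (2*W - 3)*(-4) = (-3 + 2*W)*(-4) = 12 - 8*W)
v(q, D) = -q/2 (v(q, D) = ((0 - 4)*q)/8 = (-4*q)/8 = -q/2)
b = -4 (b = -4 + (-½*(-1)*0 + 0) = -4 + ((½)*0 + 0) = -4 + (0 + 0) = -4 + 0 = -4)
(G(o) - 59)*b = ((12 - 8*(-11)) - 59)*(-4) = ((12 + 88) - 59)*(-4) = (100 - 59)*(-4) = 41*(-4) = -164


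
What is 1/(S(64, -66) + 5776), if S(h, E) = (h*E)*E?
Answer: 1/284560 ≈ 3.5142e-6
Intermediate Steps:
S(h, E) = h*E² (S(h, E) = (E*h)*E = h*E²)
1/(S(64, -66) + 5776) = 1/(64*(-66)² + 5776) = 1/(64*4356 + 5776) = 1/(278784 + 5776) = 1/284560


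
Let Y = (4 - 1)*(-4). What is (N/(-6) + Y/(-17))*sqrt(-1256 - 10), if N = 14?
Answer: -83*I*sqrt(1266)/51 ≈ -57.906*I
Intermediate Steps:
Y = -12 (Y = 3*(-4) = -12)
(N/(-6) + Y/(-17))*sqrt(-1256 - 10) = (14/(-6) - 12/(-17))*sqrt(-1256 - 10) = (14*(-1/6) - 12*(-1/17))*sqrt(-1266) = (-7/3 + 12/17)*(I*sqrt(1266)) = -83*I*sqrt(1266)/51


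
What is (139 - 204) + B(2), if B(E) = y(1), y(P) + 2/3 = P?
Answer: -194/3 ≈ -64.667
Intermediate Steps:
y(P) = -2/3 + P
B(E) = 1/3 (B(E) = -2/3 + 1 = 1/3)
(139 - 204) + B(2) = (139 - 204) + 1/3 = -65 + 1/3 = -194/3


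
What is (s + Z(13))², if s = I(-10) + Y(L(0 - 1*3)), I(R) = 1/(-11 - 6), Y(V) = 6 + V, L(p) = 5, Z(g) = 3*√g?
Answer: 68409/289 + 1116*√13/17 ≈ 473.40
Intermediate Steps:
I(R) = -1/17 (I(R) = 1/(-17) = -1/17)
s = 186/17 (s = -1/17 + (6 + 5) = -1/17 + 11 = 186/17 ≈ 10.941)
(s + Z(13))² = (186/17 + 3*√13)²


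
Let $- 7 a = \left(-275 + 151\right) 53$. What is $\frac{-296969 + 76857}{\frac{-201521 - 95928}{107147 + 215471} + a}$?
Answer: $- \frac{497084652512}{2118163353} \approx -234.68$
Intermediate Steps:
$a = \frac{6572}{7}$ ($a = - \frac{\left(-275 + 151\right) 53}{7} = - \frac{\left(-124\right) 53}{7} = \left(- \frac{1}{7}\right) \left(-6572\right) = \frac{6572}{7} \approx 938.86$)
$\frac{-296969 + 76857}{\frac{-201521 - 95928}{107147 + 215471} + a} = \frac{-296969 + 76857}{\frac{-201521 - 95928}{107147 + 215471} + \frac{6572}{7}} = - \frac{220112}{- \frac{297449}{322618} + \frac{6572}{7}} = - \frac{220112}{\frac{2118163353}{2258326}} = \left(-220112\right) \frac{2258326}{2118163353} = - \frac{497084652512}{2118163353}$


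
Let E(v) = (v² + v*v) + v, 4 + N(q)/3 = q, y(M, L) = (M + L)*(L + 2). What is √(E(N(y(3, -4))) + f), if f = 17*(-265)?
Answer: I*√4439 ≈ 66.626*I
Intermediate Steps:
f = -4505
y(M, L) = (2 + L)*(L + M) (y(M, L) = (L + M)*(2 + L) = (2 + L)*(L + M))
N(q) = -12 + 3*q
E(v) = v + 2*v² (E(v) = (v² + v²) + v = 2*v² + v = v + 2*v²)
√(E(N(y(3, -4))) + f) = √((-12 + 3*((-4)² + 2*(-4) + 2*3 - 4*3))*(1 + 2*(-12 + 3*((-4)² + 2*(-4) + 2*3 - 4*3))) - 4505) = √((-12 + 3*(16 - 8 + 6 - 12))*(1 + 2*(-12 + 3*(16 - 8 + 6 - 12))) - 4505) = √((-12 + 3*2)*(1 + 2*(-12 + 3*2)) - 4505) = √((-12 + 6)*(1 + 2*(-12 + 6)) - 4505) = √(-6*(1 + 2*(-6)) - 4505) = √(-6*(1 - 12) - 4505) = √(-6*(-11) - 4505) = √(66 - 4505) = √(-4439) = I*√4439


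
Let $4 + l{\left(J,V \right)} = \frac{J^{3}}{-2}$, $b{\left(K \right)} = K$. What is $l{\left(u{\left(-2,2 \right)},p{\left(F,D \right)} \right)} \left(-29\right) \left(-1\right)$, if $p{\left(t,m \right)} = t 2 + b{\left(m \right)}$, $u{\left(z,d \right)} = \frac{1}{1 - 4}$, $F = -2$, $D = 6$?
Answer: $- \frac{6235}{54} \approx -115.46$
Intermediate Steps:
$u{\left(z,d \right)} = - \frac{1}{3}$ ($u{\left(z,d \right)} = \frac{1}{-3} = - \frac{1}{3}$)
$p{\left(t,m \right)} = m + 2 t$ ($p{\left(t,m \right)} = t 2 + m = 2 t + m = m + 2 t$)
$l{\left(J,V \right)} = -4 - \frac{J^{3}}{2}$ ($l{\left(J,V \right)} = -4 + \frac{J^{3}}{-2} = -4 + J^{3} \left(- \frac{1}{2}\right) = -4 - \frac{J^{3}}{2}$)
$l{\left(u{\left(-2,2 \right)},p{\left(F,D \right)} \right)} \left(-29\right) \left(-1\right) = \left(-4 - \frac{\left(- \frac{1}{3}\right)^{3}}{2}\right) \left(-29\right) \left(-1\right) = \left(-4 - - \frac{1}{54}\right) \left(-29\right) \left(-1\right) = \left(-4 + \frac{1}{54}\right) \left(-29\right) \left(-1\right) = \left(- \frac{215}{54}\right) \left(-29\right) \left(-1\right) = \frac{6235}{54} \left(-1\right) = - \frac{6235}{54}$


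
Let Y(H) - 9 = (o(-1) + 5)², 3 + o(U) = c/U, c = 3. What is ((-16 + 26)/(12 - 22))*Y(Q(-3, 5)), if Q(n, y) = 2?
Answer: -10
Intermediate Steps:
o(U) = -3 + 3/U
Y(H) = 10 (Y(H) = 9 + ((-3 + 3/(-1)) + 5)² = 9 + ((-3 + 3*(-1)) + 5)² = 9 + ((-3 - 3) + 5)² = 9 + (-6 + 5)² = 9 + (-1)² = 9 + 1 = 10)
((-16 + 26)/(12 - 22))*Y(Q(-3, 5)) = ((-16 + 26)/(12 - 22))*10 = (10/(-10))*10 = (10*(-⅒))*10 = -1*10 = -10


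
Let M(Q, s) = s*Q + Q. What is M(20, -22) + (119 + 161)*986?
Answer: 275660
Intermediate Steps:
M(Q, s) = Q + Q*s (M(Q, s) = Q*s + Q = Q + Q*s)
M(20, -22) + (119 + 161)*986 = 20*(1 - 22) + (119 + 161)*986 = 20*(-21) + 280*986 = -420 + 276080 = 275660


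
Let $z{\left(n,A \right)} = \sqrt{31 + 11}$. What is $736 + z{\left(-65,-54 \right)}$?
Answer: $736 + \sqrt{42} \approx 742.48$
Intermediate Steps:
$z{\left(n,A \right)} = \sqrt{42}$
$736 + z{\left(-65,-54 \right)} = 736 + \sqrt{42}$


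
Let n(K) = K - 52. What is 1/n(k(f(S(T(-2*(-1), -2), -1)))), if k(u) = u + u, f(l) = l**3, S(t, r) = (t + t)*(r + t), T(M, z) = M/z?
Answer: 1/76 ≈ 0.013158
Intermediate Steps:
S(t, r) = 2*t*(r + t) (S(t, r) = (2*t)*(r + t) = 2*t*(r + t))
k(u) = 2*u
n(K) = -52 + K
1/n(k(f(S(T(-2*(-1), -2), -1)))) = 1/(-52 + 2*(2*(-2*(-1)/(-2))*(-1 - 2*(-1)/(-2)))**3) = 1/(-52 + 2*(2*(2*(-1/2))*(-1 + 2*(-1/2)))**3) = 1/(-52 + 2*(2*(-1)*(-1 - 1))**3) = 1/(-52 + 2*(2*(-1)*(-2))**3) = 1/(-52 + 2*4**3) = 1/(-52 + 2*64) = 1/(-52 + 128) = 1/76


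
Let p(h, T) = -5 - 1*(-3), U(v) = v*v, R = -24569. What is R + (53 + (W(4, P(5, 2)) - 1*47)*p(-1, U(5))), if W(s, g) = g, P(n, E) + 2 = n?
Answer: -24428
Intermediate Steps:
P(n, E) = -2 + n
U(v) = v²
p(h, T) = -2 (p(h, T) = -5 + 3 = -2)
R + (53 + (W(4, P(5, 2)) - 1*47)*p(-1, U(5))) = -24569 + (53 + ((-2 + 5) - 1*47)*(-2)) = -24569 + (53 + (3 - 47)*(-2)) = -24569 + (53 - 44*(-2)) = -24569 + (53 + 88) = -24569 + 141 = -24428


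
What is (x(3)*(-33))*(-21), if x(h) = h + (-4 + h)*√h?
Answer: 2079 - 693*√3 ≈ 878.69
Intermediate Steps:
x(h) = h + √h*(-4 + h)
(x(3)*(-33))*(-21) = ((3 + 3^(3/2) - 4*√3)*(-33))*(-21) = ((3 + 3*√3 - 4*√3)*(-33))*(-21) = ((3 - √3)*(-33))*(-21) = (-99 + 33*√3)*(-21) = 2079 - 693*√3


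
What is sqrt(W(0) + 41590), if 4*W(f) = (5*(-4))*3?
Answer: 5*sqrt(1663) ≈ 203.90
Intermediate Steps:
W(f) = -15 (W(f) = ((5*(-4))*3)/4 = (-20*3)/4 = (1/4)*(-60) = -15)
sqrt(W(0) + 41590) = sqrt(-15 + 41590) = sqrt(41575) = 5*sqrt(1663)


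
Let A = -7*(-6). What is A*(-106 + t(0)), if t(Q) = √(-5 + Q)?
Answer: -4452 + 42*I*√5 ≈ -4452.0 + 93.915*I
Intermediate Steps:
A = 42
A*(-106 + t(0)) = 42*(-106 + √(-5 + 0)) = 42*(-106 + √(-5)) = 42*(-106 + I*√5) = -4452 + 42*I*√5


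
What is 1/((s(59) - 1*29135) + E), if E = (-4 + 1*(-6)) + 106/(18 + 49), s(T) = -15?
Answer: -67/1953614 ≈ -3.4295e-5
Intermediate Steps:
E = -564/67 (E = (-4 - 6) + 106/67 = -10 + 106*(1/67) = -10 + 106/67 = -564/67 ≈ -8.4179)
1/((s(59) - 1*29135) + E) = 1/((-15 - 1*29135) - 564/67) = 1/((-15 - 29135) - 564/67) = 1/(-29150 - 564/67) = 1/(-1953614/67) = -67/1953614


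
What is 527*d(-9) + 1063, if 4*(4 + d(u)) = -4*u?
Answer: 3698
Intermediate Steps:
d(u) = -4 - u (d(u) = -4 + (-4*u)/4 = -4 - u)
527*d(-9) + 1063 = 527*(-4 - 1*(-9)) + 1063 = 527*(-4 + 9) + 1063 = 527*5 + 1063 = 2635 + 1063 = 3698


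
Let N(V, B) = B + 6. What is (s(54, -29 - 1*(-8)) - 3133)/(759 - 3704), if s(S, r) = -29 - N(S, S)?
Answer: 3222/2945 ≈ 1.0941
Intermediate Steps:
N(V, B) = 6 + B
s(S, r) = -35 - S (s(S, r) = -29 - (6 + S) = -29 + (-6 - S) = -35 - S)
(s(54, -29 - 1*(-8)) - 3133)/(759 - 3704) = ((-35 - 1*54) - 3133)/(759 - 3704) = ((-35 - 54) - 3133)/(-2945) = (-89 - 3133)*(-1/2945) = -3222*(-1/2945) = 3222/2945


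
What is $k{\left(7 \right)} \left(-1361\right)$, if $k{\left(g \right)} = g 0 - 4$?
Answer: $5444$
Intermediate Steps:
$k{\left(g \right)} = -4$ ($k{\left(g \right)} = 0 - 4 = -4$)
$k{\left(7 \right)} \left(-1361\right) = \left(-4\right) \left(-1361\right) = 5444$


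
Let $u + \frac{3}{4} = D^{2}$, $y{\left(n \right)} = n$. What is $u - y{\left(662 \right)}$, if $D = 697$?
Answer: $\frac{1940585}{4} \approx 4.8515 \cdot 10^{5}$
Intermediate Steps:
$u = \frac{1943233}{4}$ ($u = - \frac{3}{4} + 697^{2} = - \frac{3}{4} + 485809 = \frac{1943233}{4} \approx 4.8581 \cdot 10^{5}$)
$u - y{\left(662 \right)} = \frac{1943233}{4} - 662 = \frac{1940585}{4}$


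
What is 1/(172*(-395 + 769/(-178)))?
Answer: -89/6112794 ≈ -1.4560e-5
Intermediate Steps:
1/(172*(-395 + 769/(-178))) = 1/(172*(-395 + 769*(-1/178))) = 1/(172*(-395 - 769/178)) = 1/(172*(-71079/178)) = 1/(-6112794/89) = -89/6112794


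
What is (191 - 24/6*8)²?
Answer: 25281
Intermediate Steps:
(191 - 24/6*8)² = (191 - 6*⅔*8)² = (191 - 4*8)² = (191 - 32)² = 159² = 25281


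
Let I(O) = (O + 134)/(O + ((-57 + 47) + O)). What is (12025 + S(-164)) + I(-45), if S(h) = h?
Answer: 1186011/100 ≈ 11860.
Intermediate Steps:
I(O) = (134 + O)/(-10 + 2*O) (I(O) = (134 + O)/(O + (-10 + O)) = (134 + O)/(-10 + 2*O))
(12025 + S(-164)) + I(-45) = (12025 - 164) + (134 - 45)/(2*(-5 - 45)) = 11861 + (½)*89/(-50) = 11861 + (½)*(-1/50)*89 = 11861 - 89/100 = 1186011/100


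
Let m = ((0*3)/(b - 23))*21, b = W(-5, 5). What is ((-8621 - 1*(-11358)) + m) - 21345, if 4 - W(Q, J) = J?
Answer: -18608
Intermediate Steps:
W(Q, J) = 4 - J
b = -1 (b = 4 - 1*5 = 4 - 5 = -1)
m = 0 (m = ((0*3)/(-1 - 23))*21 = (0/(-24))*21 = (0*(-1/24))*21 = 0*21 = 0)
((-8621 - 1*(-11358)) + m) - 21345 = ((-8621 - 1*(-11358)) + 0) - 21345 = ((-8621 + 11358) + 0) - 21345 = (2737 + 0) - 21345 = 2737 - 21345 = -18608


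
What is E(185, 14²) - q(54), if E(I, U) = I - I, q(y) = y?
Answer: -54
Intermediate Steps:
E(I, U) = 0
E(185, 14²) - q(54) = 0 - 1*54 = 0 - 54 = -54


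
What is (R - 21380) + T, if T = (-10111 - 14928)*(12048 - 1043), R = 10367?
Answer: -275565208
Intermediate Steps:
T = -275554195 (T = -25039*11005 = -275554195)
(R - 21380) + T = (10367 - 21380) - 275554195 = -11013 - 275554195 = -275565208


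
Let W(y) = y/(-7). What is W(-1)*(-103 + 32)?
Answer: -71/7 ≈ -10.143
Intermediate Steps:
W(y) = -y/7 (W(y) = y*(-⅐) = -y/7)
W(-1)*(-103 + 32) = (-⅐*(-1))*(-103 + 32) = (⅐)*(-71) = -71/7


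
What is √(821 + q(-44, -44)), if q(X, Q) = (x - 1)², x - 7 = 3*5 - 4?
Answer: √1110 ≈ 33.317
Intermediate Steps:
x = 18 (x = 7 + (3*5 - 4) = 7 + (15 - 4) = 7 + 11 = 18)
q(X, Q) = 289 (q(X, Q) = (18 - 1)² = 17² = 289)
√(821 + q(-44, -44)) = √(821 + 289) = √1110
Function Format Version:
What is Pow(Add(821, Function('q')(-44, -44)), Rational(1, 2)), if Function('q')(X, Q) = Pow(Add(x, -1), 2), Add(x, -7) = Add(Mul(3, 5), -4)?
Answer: Pow(1110, Rational(1, 2)) ≈ 33.317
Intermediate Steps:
x = 18 (x = Add(7, Add(Mul(3, 5), -4)) = Add(7, Add(15, -4)) = Add(7, 11) = 18)
Function('q')(X, Q) = 289 (Function('q')(X, Q) = Pow(Add(18, -1), 2) = Pow(17, 2) = 289)
Pow(Add(821, Function('q')(-44, -44)), Rational(1, 2)) = Pow(Add(821, 289), Rational(1, 2)) = Pow(1110, Rational(1, 2))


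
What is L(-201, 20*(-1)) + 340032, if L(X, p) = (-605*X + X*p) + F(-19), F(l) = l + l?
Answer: 465619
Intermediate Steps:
F(l) = 2*l
L(X, p) = -38 - 605*X + X*p (L(X, p) = (-605*X + X*p) + 2*(-19) = (-605*X + X*p) - 38 = -38 - 605*X + X*p)
L(-201, 20*(-1)) + 340032 = (-38 - 605*(-201) - 4020*(-1)) + 340032 = (-38 + 121605 - 201*(-20)) + 340032 = (-38 + 121605 + 4020) + 340032 = 125587 + 340032 = 465619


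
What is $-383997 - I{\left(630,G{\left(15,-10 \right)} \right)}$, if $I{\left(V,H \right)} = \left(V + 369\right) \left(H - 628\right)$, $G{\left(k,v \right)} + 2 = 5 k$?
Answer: $170448$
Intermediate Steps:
$G{\left(k,v \right)} = -2 + 5 k$
$I{\left(V,H \right)} = \left(-628 + H\right) \left(369 + V\right)$ ($I{\left(V,H \right)} = \left(369 + V\right) \left(-628 + H\right) = \left(-628 + H\right) \left(369 + V\right)$)
$-383997 - I{\left(630,G{\left(15,-10 \right)} \right)} = -383997 - \left(-231732 - 395640 + 369 \left(-2 + 5 \cdot 15\right) + \left(-2 + 5 \cdot 15\right) 630\right) = -383997 - \left(-231732 - 395640 + 369 \left(-2 + 75\right) + \left(-2 + 75\right) 630\right) = -383997 - \left(-231732 - 395640 + 369 \cdot 73 + 73 \cdot 630\right) = -383997 - \left(-231732 - 395640 + 26937 + 45990\right) = -383997 - -554445 = -383997 + 554445 = 170448$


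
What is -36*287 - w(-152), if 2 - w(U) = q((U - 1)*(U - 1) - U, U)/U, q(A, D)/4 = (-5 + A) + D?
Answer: -208048/19 ≈ -10950.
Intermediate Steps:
q(A, D) = -20 + 4*A + 4*D (q(A, D) = 4*((-5 + A) + D) = 4*(-5 + A + D) = -20 + 4*A + 4*D)
w(U) = 2 - (-20 + 4*(-1 + U)²)/U (w(U) = 2 - (-20 + 4*((U - 1)*(U - 1) - U) + 4*U)/U = 2 - (-20 + 4*((-1 + U)*(-1 + U) - U) + 4*U)/U = 2 - (-20 + 4*((-1 + U)² - U) + 4*U)/U = 2 - (-20 + (-4*U + 4*(-1 + U)²) + 4*U)/U = 2 - (-20 + 4*(-1 + U)²)/U)
-36*287 - w(-152) = -36*287 - (10 - 4*(-152) + 16/(-152)) = -10332 - (10 + 608 + 16*(-1/152)) = -10332 - (10 + 608 - 2/19) = -10332 - 1*11740/19 = -10332 - 11740/19 = -208048/19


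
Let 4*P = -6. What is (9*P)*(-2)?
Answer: 27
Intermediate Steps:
P = -3/2 (P = (¼)*(-6) = -3/2 ≈ -1.5000)
(9*P)*(-2) = (9*(-3/2))*(-2) = -27/2*(-2) = 27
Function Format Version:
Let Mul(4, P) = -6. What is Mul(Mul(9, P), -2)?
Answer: 27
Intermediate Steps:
P = Rational(-3, 2) (P = Mul(Rational(1, 4), -6) = Rational(-3, 2) ≈ -1.5000)
Mul(Mul(9, P), -2) = Mul(Mul(9, Rational(-3, 2)), -2) = Mul(Rational(-27, 2), -2) = 27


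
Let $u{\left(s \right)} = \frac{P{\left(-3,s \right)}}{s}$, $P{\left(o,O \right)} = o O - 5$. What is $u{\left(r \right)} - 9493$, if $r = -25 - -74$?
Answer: $- \frac{465309}{49} \approx -9496.1$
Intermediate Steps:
$r = 49$ ($r = -25 + 74 = 49$)
$P{\left(o,O \right)} = -5 + O o$ ($P{\left(o,O \right)} = O o - 5 = -5 + O o$)
$u{\left(s \right)} = \frac{-5 - 3 s}{s}$ ($u{\left(s \right)} = \frac{-5 + s \left(-3\right)}{s} = \frac{-5 - 3 s}{s}$)
$u{\left(r \right)} - 9493 = \left(-3 - \frac{5}{49}\right) - 9493 = - \frac{152}{49} - 9493 = - \frac{465309}{49}$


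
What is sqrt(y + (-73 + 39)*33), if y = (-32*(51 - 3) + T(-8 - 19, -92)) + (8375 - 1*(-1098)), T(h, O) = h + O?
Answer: 6*sqrt(186) ≈ 81.829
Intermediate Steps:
T(h, O) = O + h
y = 7818 (y = (-32*(51 - 3) + (-92 + (-8 - 19))) + (8375 - 1*(-1098)) = (-32*48 + (-92 - 27)) + (8375 + 1098) = (-1536 - 119) + 9473 = -1655 + 9473 = 7818)
sqrt(y + (-73 + 39)*33) = sqrt(7818 + (-73 + 39)*33) = sqrt(7818 - 34*33) = sqrt(7818 - 1122) = sqrt(6696) = 6*sqrt(186)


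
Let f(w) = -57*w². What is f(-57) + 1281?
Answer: -183912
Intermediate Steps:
f(-57) + 1281 = -57*(-57)² + 1281 = -57*3249 + 1281 = -185193 + 1281 = -183912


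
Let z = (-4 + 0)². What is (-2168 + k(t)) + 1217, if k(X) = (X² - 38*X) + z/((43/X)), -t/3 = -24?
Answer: 65523/43 ≈ 1523.8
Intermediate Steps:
t = 72 (t = -3*(-24) = 72)
z = 16 (z = (-4)² = 16)
k(X) = X² - 1618*X/43 (k(X) = (X² - 38*X) + 16/((43/X)) = (X² - 38*X) + 16*(X/43) = (X² - 38*X) + 16*X/43 = X² - 1618*X/43)
(-2168 + k(t)) + 1217 = (-2168 + (1/43)*72*(-1618 + 43*72)) + 1217 = (-2168 + (1/43)*72*(-1618 + 3096)) + 1217 = (-2168 + (1/43)*72*1478) + 1217 = (-2168 + 106416/43) + 1217 = 13192/43 + 1217 = 65523/43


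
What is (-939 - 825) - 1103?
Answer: -2867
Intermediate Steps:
(-939 - 825) - 1103 = -1764 - 1103 = -2867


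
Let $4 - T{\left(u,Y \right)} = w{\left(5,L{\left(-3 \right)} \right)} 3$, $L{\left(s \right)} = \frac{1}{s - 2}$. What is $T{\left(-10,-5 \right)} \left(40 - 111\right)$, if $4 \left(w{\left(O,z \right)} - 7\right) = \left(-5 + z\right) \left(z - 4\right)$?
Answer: $\frac{118499}{50} \approx 2370.0$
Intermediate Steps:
$L{\left(s \right)} = \frac{1}{-2 + s}$
$w{\left(O,z \right)} = 7 + \frac{\left(-5 + z\right) \left(-4 + z\right)}{4}$ ($w{\left(O,z \right)} = 7 + \frac{\left(-5 + z\right) \left(z - 4\right)}{4} = 7 + \frac{\left(-5 + z\right) \left(-4 + z\right)}{4}$)
$T{\left(u,Y \right)} = - \frac{1669}{50}$ ($T{\left(u,Y \right)} = 4 - \left(12 - \frac{9}{4 \left(-2 - 3\right)} + \frac{\left(\frac{1}{-2 - 3}\right)^{2}}{4}\right) 3 = 4 - \left(12 - \frac{9}{4 \left(-5\right)} + \frac{\left(\frac{1}{-5}\right)^{2}}{4}\right) 3 = 4 - \left(12 - - \frac{9}{20} + \frac{\left(- \frac{1}{5}\right)^{2}}{4}\right) 3 = 4 - \left(12 + \frac{9}{20} + \frac{1}{4} \cdot \frac{1}{25}\right) 3 = 4 - \left(12 + \frac{9}{20} + \frac{1}{100}\right) 3 = 4 - \frac{623}{50} \cdot 3 = 4 - \frac{1869}{50} = - \frac{1669}{50}$)
$T{\left(-10,-5 \right)} \left(40 - 111\right) = - \frac{1669 \left(40 - 111\right)}{50} = \left(- \frac{1669}{50}\right) \left(-71\right) = \frac{118499}{50}$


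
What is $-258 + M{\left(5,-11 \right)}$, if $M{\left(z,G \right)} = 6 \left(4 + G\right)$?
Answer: $-300$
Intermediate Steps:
$M{\left(z,G \right)} = 24 + 6 G$
$-258 + M{\left(5,-11 \right)} = -258 + \left(24 + 6 \left(-11\right)\right) = -258 + \left(24 - 66\right) = -258 - 42 = -300$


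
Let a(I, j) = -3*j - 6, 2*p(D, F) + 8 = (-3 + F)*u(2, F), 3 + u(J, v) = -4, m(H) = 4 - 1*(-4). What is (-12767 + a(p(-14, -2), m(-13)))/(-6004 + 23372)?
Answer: -12797/17368 ≈ -0.73681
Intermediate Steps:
m(H) = 8 (m(H) = 4 + 4 = 8)
u(J, v) = -7 (u(J, v) = -3 - 4 = -7)
p(D, F) = 13/2 - 7*F/2 (p(D, F) = -4 + ((-3 + F)*(-7))/2 = -4 + (21 - 7*F)/2 = -4 + (21/2 - 7*F/2) = 13/2 - 7*F/2)
a(I, j) = -6 - 3*j
(-12767 + a(p(-14, -2), m(-13)))/(-6004 + 23372) = (-12767 + (-6 - 3*8))/(-6004 + 23372) = (-12767 + (-6 - 24))/17368 = (-12767 - 30)*(1/17368) = -12797*1/17368 = -12797/17368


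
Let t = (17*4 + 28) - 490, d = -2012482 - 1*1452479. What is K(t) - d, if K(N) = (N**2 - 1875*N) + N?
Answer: 4358553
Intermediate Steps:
d = -3464961 (d = -2012482 - 1452479 = -3464961)
t = -394 (t = (68 + 28) - 490 = 96 - 490 = -394)
K(N) = N**2 - 1874*N
K(t) - d = -394*(-1874 - 394) - 1*(-3464961) = -394*(-2268) + 3464961 = 893592 + 3464961 = 4358553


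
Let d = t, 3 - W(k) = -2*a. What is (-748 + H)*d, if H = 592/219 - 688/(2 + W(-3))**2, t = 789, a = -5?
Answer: -1112798236/1825 ≈ -6.0975e+5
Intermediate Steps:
W(k) = -7 (W(k) = 3 - (-2)*(-5) = 3 - 1*10 = 3 - 10 = -7)
d = 789
H = -135872/5475 (H = 592/219 - 688/(2 - 7)**2 = 592*(1/219) - 688/((-5)**2) = 592/219 - 688/25 = -135872/5475 ≈ -24.817)
(-748 + H)*d = (-748 - 135872/5475)*789 = -4231172/5475*789 = -1112798236/1825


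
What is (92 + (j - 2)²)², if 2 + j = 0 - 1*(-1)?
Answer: 10201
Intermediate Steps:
j = -1 (j = -2 + (0 - 1*(-1)) = -2 + (0 + 1) = -2 + 1 = -1)
(92 + (j - 2)²)² = (92 + (-1 - 2)²)² = (92 + (-3)²)² = (92 + 9)² = 101² = 10201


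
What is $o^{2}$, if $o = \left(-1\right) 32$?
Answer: $1024$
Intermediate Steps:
$o = -32$
$o^{2} = \left(-32\right)^{2} = 1024$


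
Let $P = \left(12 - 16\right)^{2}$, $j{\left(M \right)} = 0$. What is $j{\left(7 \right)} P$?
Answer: $0$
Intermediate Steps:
$P = 16$ ($P = \left(-4\right)^{2} = 16$)
$j{\left(7 \right)} P = 0 \cdot 16 = 0$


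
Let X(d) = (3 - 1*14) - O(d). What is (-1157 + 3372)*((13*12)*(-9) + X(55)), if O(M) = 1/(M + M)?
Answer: -68953393/22 ≈ -3.1342e+6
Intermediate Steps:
O(M) = 1/(2*M)
X(d) = -11 - 1/(2*d) (X(d) = (3 - 1*14) - 1/(2*d) = (3 - 14) - 1/(2*d) = -11 - 1/(2*d))
(-1157 + 3372)*((13*12)*(-9) + X(55)) = (-1157 + 3372)*((13*12)*(-9) + (-11 - ½/55)) = 2215*(156*(-9) + (-11 - ½*1/55)) = 2215*(-1404 + (-11 - 1/110)) = 2215*(-1404 - 1211/110) = 2215*(-155651/110) = -68953393/22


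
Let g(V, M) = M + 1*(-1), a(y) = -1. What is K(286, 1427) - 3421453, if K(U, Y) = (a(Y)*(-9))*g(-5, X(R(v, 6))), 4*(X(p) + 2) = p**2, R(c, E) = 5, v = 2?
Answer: -13685695/4 ≈ -3.4214e+6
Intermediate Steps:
X(p) = -2 + p**2/4
g(V, M) = -1 + M (g(V, M) = M - 1 = -1 + M)
K(U, Y) = 117/4 (K(U, Y) = (-1*(-9))*(-1 + (-2 + (1/4)*5**2)) = 9*(-1 + (-2 + (1/4)*25)) = 9*(-1 + (-2 + 25/4)) = 9*(-1 + 17/4) = 9*(13/4) = 117/4)
K(286, 1427) - 3421453 = 117/4 - 3421453 = -13685695/4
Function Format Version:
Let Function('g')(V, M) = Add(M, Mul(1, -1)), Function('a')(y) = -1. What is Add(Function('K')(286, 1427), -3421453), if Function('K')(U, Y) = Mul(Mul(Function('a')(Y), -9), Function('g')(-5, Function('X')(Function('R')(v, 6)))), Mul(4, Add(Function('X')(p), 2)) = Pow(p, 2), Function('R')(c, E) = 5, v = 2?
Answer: Rational(-13685695, 4) ≈ -3.4214e+6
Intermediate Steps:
Function('X')(p) = Add(-2, Mul(Rational(1, 4), Pow(p, 2)))
Function('g')(V, M) = Add(-1, M) (Function('g')(V, M) = Add(M, -1) = Add(-1, M))
Function('K')(U, Y) = Rational(117, 4) (Function('K')(U, Y) = Mul(Mul(-1, -9), Add(-1, Add(-2, Mul(Rational(1, 4), Pow(5, 2))))) = Mul(9, Add(-1, Add(-2, Mul(Rational(1, 4), 25)))) = Mul(9, Add(-1, Add(-2, Rational(25, 4)))) = Mul(9, Add(-1, Rational(17, 4))) = Mul(9, Rational(13, 4)) = Rational(117, 4))
Add(Function('K')(286, 1427), -3421453) = Add(Rational(117, 4), -3421453) = Rational(-13685695, 4)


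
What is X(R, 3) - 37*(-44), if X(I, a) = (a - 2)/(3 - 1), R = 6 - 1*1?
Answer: 3257/2 ≈ 1628.5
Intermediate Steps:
R = 5 (R = 6 - 1 = 5)
X(I, a) = -1 + a/2 (X(I, a) = (-2 + a)/2 = (-2 + a)*(1/2) = -1 + a/2)
X(R, 3) - 37*(-44) = (-1 + (1/2)*3) - 37*(-44) = (-1 + 3/2) + 1628 = 1/2 + 1628 = 3257/2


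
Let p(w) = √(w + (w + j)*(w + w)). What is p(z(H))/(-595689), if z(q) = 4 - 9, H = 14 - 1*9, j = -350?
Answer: -√3545/595689 ≈ -9.9951e-5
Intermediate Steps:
H = 5 (H = 14 - 9 = 5)
z(q) = -5
p(w) = √(w + 2*w*(-350 + w)) (p(w) = √(w + (w - 350)*(w + w)) = √(w + (-350 + w)*(2*w)) = √(w + 2*w*(-350 + w)))
p(z(H))/(-595689) = √(-5*(-699 + 2*(-5)))/(-595689) = √(-5*(-699 - 10))*(-1/595689) = √(-5*(-709))*(-1/595689) = √3545*(-1/595689) = -√3545/595689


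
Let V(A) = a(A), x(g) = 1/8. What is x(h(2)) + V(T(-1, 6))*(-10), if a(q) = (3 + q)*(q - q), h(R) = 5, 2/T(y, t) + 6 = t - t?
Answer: ⅛ ≈ 0.12500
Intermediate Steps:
T(y, t) = -⅓ (T(y, t) = 2/(-6 + (t - t)) = 2/(-6 + 0) = 2/(-6) = 2*(-⅙) = -⅓)
x(g) = ⅛
a(q) = 0 (a(q) = (3 + q)*0 = 0)
V(A) = 0
x(h(2)) + V(T(-1, 6))*(-10) = ⅛ + 0*(-10) = ⅛ + 0 = ⅛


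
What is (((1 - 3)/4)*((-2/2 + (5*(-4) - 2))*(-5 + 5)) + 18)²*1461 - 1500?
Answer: 471864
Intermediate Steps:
(((1 - 3)/4)*((-2/2 + (5*(-4) - 2))*(-5 + 5)) + 18)²*1461 - 1500 = ((-2*¼)*((-2*½ + (-20 - 2))*0) + 18)²*1461 - 1500 = (-(-1 - 22)*0/2 + 18)²*1461 - 1500 = (-(-23)*0/2 + 18)²*1461 - 1500 = (-½*0 + 18)²*1461 - 1500 = (0 + 18)²*1461 - 1500 = 18²*1461 - 1500 = 324*1461 - 1500 = 473364 - 1500 = 471864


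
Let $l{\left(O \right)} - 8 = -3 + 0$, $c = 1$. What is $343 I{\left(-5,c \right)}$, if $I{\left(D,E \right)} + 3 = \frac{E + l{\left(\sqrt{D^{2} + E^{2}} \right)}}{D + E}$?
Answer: $- \frac{3087}{2} \approx -1543.5$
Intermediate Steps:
$l{\left(O \right)} = 5$ ($l{\left(O \right)} = 8 + \left(-3 + 0\right) = 8 - 3 = 5$)
$I{\left(D,E \right)} = -3 + \frac{5 + E}{D + E}$ ($I{\left(D,E \right)} = -3 + \frac{E + 5}{D + E} = -3 + \frac{5 + E}{D + E}$)
$343 I{\left(-5,c \right)} = 343 \frac{5 - -15 - 2}{-5 + 1} = 343 \frac{5 + 15 - 2}{-4} = 343 \left(\left(- \frac{1}{4}\right) 18\right) = 343 \left(- \frac{9}{2}\right) = - \frac{3087}{2}$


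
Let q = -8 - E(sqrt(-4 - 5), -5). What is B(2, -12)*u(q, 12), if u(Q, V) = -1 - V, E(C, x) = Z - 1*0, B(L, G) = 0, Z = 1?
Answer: 0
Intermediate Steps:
E(C, x) = 1 (E(C, x) = 1 - 1*0 = 1 + 0 = 1)
q = -9 (q = -8 - 1*1 = -8 - 1 = -9)
B(2, -12)*u(q, 12) = 0*(-1 - 1*12) = 0*(-1 - 12) = 0*(-13) = 0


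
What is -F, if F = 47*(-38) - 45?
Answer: 1831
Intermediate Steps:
F = -1831 (F = -1786 - 45 = -1831)
-F = -1*(-1831) = 1831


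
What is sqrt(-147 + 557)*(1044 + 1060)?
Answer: 2104*sqrt(410) ≈ 42603.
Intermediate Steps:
sqrt(-147 + 557)*(1044 + 1060) = sqrt(410)*2104 = 2104*sqrt(410)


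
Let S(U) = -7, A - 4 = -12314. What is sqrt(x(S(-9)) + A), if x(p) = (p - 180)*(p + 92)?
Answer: I*sqrt(28205) ≈ 167.94*I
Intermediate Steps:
A = -12310 (A = 4 - 12314 = -12310)
x(p) = (-180 + p)*(92 + p)
sqrt(x(S(-9)) + A) = sqrt((-16560 + (-7)**2 - 88*(-7)) - 12310) = sqrt((-16560 + 49 + 616) - 12310) = sqrt(-15895 - 12310) = sqrt(-28205) = I*sqrt(28205)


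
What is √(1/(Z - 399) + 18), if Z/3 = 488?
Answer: √20417115/1065 ≈ 4.2428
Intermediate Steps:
Z = 1464 (Z = 3*488 = 1464)
√(1/(Z - 399) + 18) = √(1/(1464 - 399) + 18) = √(1/1065 + 18) = √(19171/1065) = √20417115/1065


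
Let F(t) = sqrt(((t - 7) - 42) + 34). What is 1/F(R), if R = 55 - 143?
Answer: -I*sqrt(103)/103 ≈ -0.098533*I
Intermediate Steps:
R = -88
F(t) = sqrt(-15 + t) (F(t) = sqrt(((-7 + t) - 42) + 34) = sqrt((-49 + t) + 34) = sqrt(-15 + t))
1/F(R) = 1/(sqrt(-15 - 88)) = 1/(sqrt(-103)) = 1/(I*sqrt(103)) = -I*sqrt(103)/103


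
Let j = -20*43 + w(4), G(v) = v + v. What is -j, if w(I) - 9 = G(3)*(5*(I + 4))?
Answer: 611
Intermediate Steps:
G(v) = 2*v
w(I) = 129 + 30*I (w(I) = 9 + (2*3)*(5*(I + 4)) = 9 + 6*(5*(4 + I)) = 9 + 6*(20 + 5*I) = 9 + (120 + 30*I) = 129 + 30*I)
j = -611 (j = -20*43 + (129 + 30*4) = -860 + (129 + 120) = -860 + 249 = -611)
-j = -1*(-611) = 611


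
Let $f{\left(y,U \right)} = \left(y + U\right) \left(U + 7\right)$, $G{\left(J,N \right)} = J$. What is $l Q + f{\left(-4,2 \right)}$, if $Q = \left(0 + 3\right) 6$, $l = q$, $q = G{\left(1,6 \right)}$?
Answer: $0$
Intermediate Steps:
$q = 1$
$f{\left(y,U \right)} = \left(7 + U\right) \left(U + y\right)$ ($f{\left(y,U \right)} = \left(U + y\right) \left(7 + U\right) = \left(7 + U\right) \left(U + y\right)$)
$l = 1$
$Q = 18$ ($Q = 3 \cdot 6 = 18$)
$l Q + f{\left(-4,2 \right)} = 1 \cdot 18 + \left(2^{2} + 7 \cdot 2 + 7 \left(-4\right) + 2 \left(-4\right)\right) = 18 + \left(4 + 14 - 28 - 8\right) = 18 - 18 = 0$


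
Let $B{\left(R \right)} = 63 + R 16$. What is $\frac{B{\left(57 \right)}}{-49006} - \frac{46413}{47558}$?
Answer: $- \frac{580221132}{582656837} \approx -0.99582$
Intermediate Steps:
$B{\left(R \right)} = 63 + 16 R$
$\frac{B{\left(57 \right)}}{-49006} - \frac{46413}{47558} = \frac{63 + 16 \cdot 57}{-49006} - \frac{46413}{47558} = \left(63 + 912\right) \left(- \frac{1}{49006}\right) - \frac{46413}{47558} = 975 \left(- \frac{1}{49006}\right) - \frac{46413}{47558} = - \frac{975}{49006} - \frac{46413}{47558} = - \frac{580221132}{582656837}$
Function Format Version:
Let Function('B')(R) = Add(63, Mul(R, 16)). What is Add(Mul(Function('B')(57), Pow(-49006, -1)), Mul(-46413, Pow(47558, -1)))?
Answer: Rational(-580221132, 582656837) ≈ -0.99582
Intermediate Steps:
Function('B')(R) = Add(63, Mul(16, R))
Add(Mul(Function('B')(57), Pow(-49006, -1)), Mul(-46413, Pow(47558, -1))) = Add(Mul(Add(63, Mul(16, 57)), Pow(-49006, -1)), Mul(-46413, Pow(47558, -1))) = Add(Mul(Add(63, 912), Rational(-1, 49006)), Mul(-46413, Rational(1, 47558))) = Add(Mul(975, Rational(-1, 49006)), Rational(-46413, 47558)) = Add(Rational(-975, 49006), Rational(-46413, 47558)) = Rational(-580221132, 582656837)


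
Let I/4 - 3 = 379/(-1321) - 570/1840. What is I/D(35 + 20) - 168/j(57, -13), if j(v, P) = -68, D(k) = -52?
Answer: 122782241/53717144 ≈ 2.2857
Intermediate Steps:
I = 584159/60766 (I = 12 + 4*(379/(-1321) - 570/1840) = 12 + 4*(379*(-1/1321) - 570*1/1840) = 12 + 4*(-379/1321 - 57/184) = 12 + 4*(-145033/243064) = 12 - 145033/60766 = 584159/60766 ≈ 9.6133)
I/D(35 + 20) - 168/j(57, -13) = (584159/60766)/(-52) - 168/(-68) = (584159/60766)*(-1/52) - 168*(-1/68) = -584159/3159832 + 42/17 = 122782241/53717144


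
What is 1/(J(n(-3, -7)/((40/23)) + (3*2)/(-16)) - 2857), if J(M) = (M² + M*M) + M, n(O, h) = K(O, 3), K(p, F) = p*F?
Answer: -200/560189 ≈ -0.00035702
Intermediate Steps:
K(p, F) = F*p
n(O, h) = 3*O
J(M) = M + 2*M² (J(M) = (M² + M²) + M = 2*M² + M = M + 2*M²)
1/(J(n(-3, -7)/((40/23)) + (3*2)/(-16)) - 2857) = 1/(((3*(-3))/((40/23)) + (3*2)/(-16))*(1 + 2*((3*(-3))/((40/23)) + (3*2)/(-16))) - 2857) = 1/((-9/(40*(1/23)) + 6*(-1/16))*(1 + 2*(-9/(40*(1/23)) + 6*(-1/16))) - 2857) = 1/((-9/40/23 - 3/8)*(1 + 2*(-9/40/23 - 3/8)) - 2857) = 1/((-9*23/40 - 3/8)*(1 + 2*(-9*23/40 - 3/8)) - 2857) = 1/((-207/40 - 3/8)*(1 + 2*(-207/40 - 3/8)) - 2857) = 1/(-111*(1 + 2*(-111/20))/20 - 2857) = 1/(-111*(1 - 111/10)/20 - 2857) = 1/(-111/20*(-101/10) - 2857) = 1/(11211/200 - 2857) = 1/(-560189/200) = -200/560189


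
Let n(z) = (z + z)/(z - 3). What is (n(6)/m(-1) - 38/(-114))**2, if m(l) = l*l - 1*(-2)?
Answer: 25/9 ≈ 2.7778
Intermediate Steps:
m(l) = 2 + l**2 (m(l) = l**2 + 2 = 2 + l**2)
n(z) = 2*z/(-3 + z) (n(z) = (2*z)/(-3 + z) = 2*z/(-3 + z))
(n(6)/m(-1) - 38/(-114))**2 = ((2*6/(-3 + 6))/(2 + (-1)**2) - 38/(-114))**2 = ((2*6/3)/(2 + 1) - 38*(-1/114))**2 = ((2*6*(1/3))/3 + 1/3)**2 = (4*(1/3) + 1/3)**2 = (4/3 + 1/3)**2 = (5/3)**2 = 25/9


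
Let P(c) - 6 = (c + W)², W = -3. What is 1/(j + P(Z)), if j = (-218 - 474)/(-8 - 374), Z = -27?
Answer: 191/173392 ≈ 0.0011015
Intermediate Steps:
j = 346/191 (j = -692/(-382) = -692*(-1/382) = 346/191 ≈ 1.8115)
P(c) = 6 + (-3 + c)² (P(c) = 6 + (c - 3)² = 6 + (-3 + c)²)
1/(j + P(Z)) = 1/(346/191 + (6 + (-3 - 27)²)) = 1/(346/191 + (6 + (-30)²)) = 1/(346/191 + (6 + 900)) = 1/(346/191 + 906) = 1/(173392/191) = 191/173392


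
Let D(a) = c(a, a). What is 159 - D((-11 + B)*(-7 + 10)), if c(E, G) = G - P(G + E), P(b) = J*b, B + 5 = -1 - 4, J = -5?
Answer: 852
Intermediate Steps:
B = -10 (B = -5 + (-1 - 4) = -5 - 5 = -10)
P(b) = -5*b
c(E, G) = 5*E + 6*G (c(E, G) = G - (-5)*(G + E) = G - (-5)*(E + G) = G - (-5*E - 5*G) = G + (5*E + 5*G) = 5*E + 6*G)
D(a) = 11*a (D(a) = 5*a + 6*a = 11*a)
159 - D((-11 + B)*(-7 + 10)) = 159 - 11*(-11 - 10)*(-7 + 10) = 159 - 11*(-21*3) = 159 - 11*(-63) = 159 - 1*(-693) = 159 + 693 = 852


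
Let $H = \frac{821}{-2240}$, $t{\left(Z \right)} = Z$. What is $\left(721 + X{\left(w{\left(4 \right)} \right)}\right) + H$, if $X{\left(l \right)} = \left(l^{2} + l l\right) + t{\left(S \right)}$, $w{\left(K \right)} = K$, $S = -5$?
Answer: $\frac{1674699}{2240} \approx 747.63$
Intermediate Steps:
$X{\left(l \right)} = -5 + 2 l^{2}$ ($X{\left(l \right)} = \left(l^{2} + l l\right) - 5 = \left(l^{2} + l^{2}\right) - 5 = 2 l^{2} - 5 = -5 + 2 l^{2}$)
$H = - \frac{821}{2240}$ ($H = 821 \left(- \frac{1}{2240}\right) = - \frac{821}{2240} \approx -0.36652$)
$\left(721 + X{\left(w{\left(4 \right)} \right)}\right) + H = \left(721 - \left(5 - 2 \cdot 4^{2}\right)\right) - \frac{821}{2240} = \left(721 + \left(-5 + 2 \cdot 16\right)\right) - \frac{821}{2240} = \left(721 + \left(-5 + 32\right)\right) - \frac{821}{2240} = \left(721 + 27\right) - \frac{821}{2240} = 748 - \frac{821}{2240} = \frac{1674699}{2240}$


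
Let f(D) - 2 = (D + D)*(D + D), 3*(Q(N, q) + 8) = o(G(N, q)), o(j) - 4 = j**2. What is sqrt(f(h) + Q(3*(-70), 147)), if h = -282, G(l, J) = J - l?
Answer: sqrt(3245169)/3 ≈ 600.48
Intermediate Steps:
o(j) = 4 + j**2
Q(N, q) = -20/3 + (q - N)**2/3 (Q(N, q) = -8 + (4 + (q - N)**2)/3 = -8 + (4/3 + (q - N)**2/3) = -20/3 + (q - N)**2/3)
f(D) = 2 + 4*D**2 (f(D) = 2 + (D + D)*(D + D) = 2 + (2*D)*(2*D) = 2 + 4*D**2)
sqrt(f(h) + Q(3*(-70), 147)) = sqrt((2 + 4*(-282)**2) + (-20/3 + (3*(-70) - 1*147)**2/3)) = sqrt((2 + 4*79524) + (-20/3 + (-210 - 147)**2/3)) = sqrt((2 + 318096) + (-20/3 + (1/3)*(-357)**2)) = sqrt(318098 + (-20/3 + (1/3)*127449)) = sqrt(318098 + (-20/3 + 42483)) = sqrt(318098 + 127429/3) = sqrt(1081723/3) = sqrt(3245169)/3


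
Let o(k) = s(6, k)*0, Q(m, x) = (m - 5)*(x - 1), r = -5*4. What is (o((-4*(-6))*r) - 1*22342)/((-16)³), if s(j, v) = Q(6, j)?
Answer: 11171/2048 ≈ 5.4546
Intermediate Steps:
r = -20
Q(m, x) = (-1 + x)*(-5 + m) (Q(m, x) = (-5 + m)*(-1 + x) = (-1 + x)*(-5 + m))
s(j, v) = -1 + j (s(j, v) = 5 - 1*6 - 5*j + 6*j = 5 - 6 - 5*j + 6*j = -1 + j)
o(k) = 0 (o(k) = (-1 + 6)*0 = 5*0 = 0)
(o((-4*(-6))*r) - 1*22342)/((-16)³) = (0 - 1*22342)/((-16)³) = (0 - 22342)/(-4096) = -22342*(-1/4096) = 11171/2048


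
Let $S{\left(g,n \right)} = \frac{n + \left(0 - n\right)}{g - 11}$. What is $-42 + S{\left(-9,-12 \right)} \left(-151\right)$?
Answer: $-42$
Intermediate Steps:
$S{\left(g,n \right)} = 0$ ($S{\left(g,n \right)} = \frac{n - n}{-11 + g} = \frac{0}{-11 + g} = 0$)
$-42 + S{\left(-9,-12 \right)} \left(-151\right) = -42 + 0 \left(-151\right) = -42 + 0 = -42$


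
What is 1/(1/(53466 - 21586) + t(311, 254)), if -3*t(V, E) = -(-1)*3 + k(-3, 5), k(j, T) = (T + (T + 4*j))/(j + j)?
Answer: -286920/318791 ≈ -0.90003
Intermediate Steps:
k(j, T) = (2*T + 4*j)/(2*j) (k(j, T) = (2*T + 4*j)/((2*j)) = (2*T + 4*j)*(1/(2*j)) = (2*T + 4*j)/(2*j))
t(V, E) = -10/9 (t(V, E) = -(-(-1)*3 + (2 + 5/(-3)))/3 = -(-1*(-3) + (2 + 5*(-⅓)))/3 = -(3 + (2 - 5/3))/3 = -(3 + ⅓)/3 = -⅓*10/3 = -10/9)
1/(1/(53466 - 21586) + t(311, 254)) = 1/(1/(53466 - 21586) - 10/9) = 1/(1/31880 - 10/9) = 1/(-318791/286920) = -286920/318791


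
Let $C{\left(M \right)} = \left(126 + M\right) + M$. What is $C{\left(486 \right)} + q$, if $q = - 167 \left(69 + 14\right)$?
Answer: $-12763$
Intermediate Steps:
$q = -13861$ ($q = \left(-167\right) 83 = -13861$)
$C{\left(M \right)} = 126 + 2 M$
$C{\left(486 \right)} + q = \left(126 + 2 \cdot 486\right) - 13861 = \left(126 + 972\right) - 13861 = 1098 - 13861 = -12763$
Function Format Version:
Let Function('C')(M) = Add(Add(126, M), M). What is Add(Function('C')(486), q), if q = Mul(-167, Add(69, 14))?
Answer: -12763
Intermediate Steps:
q = -13861 (q = Mul(-167, 83) = -13861)
Function('C')(M) = Add(126, Mul(2, M))
Add(Function('C')(486), q) = Add(Add(126, Mul(2, 486)), -13861) = Add(Add(126, 972), -13861) = Add(1098, -13861) = -12763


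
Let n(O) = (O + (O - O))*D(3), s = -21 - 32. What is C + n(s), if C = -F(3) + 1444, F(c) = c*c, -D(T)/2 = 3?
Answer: 1753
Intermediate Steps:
D(T) = -6 (D(T) = -2*3 = -6)
F(c) = c²
s = -53
n(O) = -6*O (n(O) = (O + (O - O))*(-6) = (O + 0)*(-6) = O*(-6) = -6*O)
C = 1435 (C = -1*3² + 1444 = -1*9 + 1444 = -9 + 1444 = 1435)
C + n(s) = 1435 - 6*(-53) = 1435 + 318 = 1753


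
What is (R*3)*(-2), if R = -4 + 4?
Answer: 0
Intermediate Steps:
R = 0
(R*3)*(-2) = (0*3)*(-2) = 0*(-2) = 0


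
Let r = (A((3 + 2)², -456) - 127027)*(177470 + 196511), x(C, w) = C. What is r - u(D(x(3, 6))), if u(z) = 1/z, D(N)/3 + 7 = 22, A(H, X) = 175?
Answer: -2134810701541/45 ≈ -4.7440e+10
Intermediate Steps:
D(N) = 45 (D(N) = -21 + 3*22 = -21 + 66 = 45)
r = -47440237812 (r = (175 - 127027)*(177470 + 196511) = -126852*373981 = -47440237812)
r - u(D(x(3, 6))) = -47440237812 - 1/45 = -2134810701541/45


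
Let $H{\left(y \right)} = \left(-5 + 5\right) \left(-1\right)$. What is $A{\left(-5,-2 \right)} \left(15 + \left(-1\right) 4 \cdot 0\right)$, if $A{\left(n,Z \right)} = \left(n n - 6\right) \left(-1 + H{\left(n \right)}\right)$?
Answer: $-285$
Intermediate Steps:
$H{\left(y \right)} = 0$ ($H{\left(y \right)} = 0 \left(-1\right) = 0$)
$A{\left(n,Z \right)} = 6 - n^{2}$ ($A{\left(n,Z \right)} = \left(n n - 6\right) \left(-1 + 0\right) = \left(n^{2} - 6\right) \left(-1\right) = \left(-6 + n^{2}\right) \left(-1\right) = 6 - n^{2}$)
$A{\left(-5,-2 \right)} \left(15 + \left(-1\right) 4 \cdot 0\right) = \left(6 - \left(-5\right)^{2}\right) \left(15 + \left(-1\right) 4 \cdot 0\right) = \left(6 - 25\right) \left(15 - 0\right) = \left(6 - 25\right) \left(15 + 0\right) = \left(-19\right) 15 = -285$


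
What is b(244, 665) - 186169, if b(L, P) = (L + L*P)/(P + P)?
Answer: -123721133/665 ≈ -1.8605e+5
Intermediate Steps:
b(L, P) = (L + L*P)/(2*P) (b(L, P) = (L + L*P)/((2*P)) = (L + L*P)*(1/(2*P)) = (L + L*P)/(2*P))
b(244, 665) - 186169 = (½)*244*(1 + 665)/665 - 186169 = (½)*244*(1/665)*666 - 186169 = 81252/665 - 186169 = -123721133/665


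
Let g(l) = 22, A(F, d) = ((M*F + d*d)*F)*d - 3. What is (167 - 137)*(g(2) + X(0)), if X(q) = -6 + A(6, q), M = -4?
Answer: 390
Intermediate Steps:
A(F, d) = -3 + F*d*(d² - 4*F) (A(F, d) = ((-4*F + d*d)*F)*d - 3 = ((-4*F + d²)*F)*d - 3 = ((d² - 4*F)*F)*d - 3 = (F*(d² - 4*F))*d - 3 = F*d*(d² - 4*F) - 3 = -3 + F*d*(d² - 4*F))
X(q) = -9 - 144*q + 6*q³ (X(q) = -6 + (-3 + 6*q³ - 4*q*6²) = -6 + (-3 + 6*q³ - 4*q*36) = -6 + (-3 + 6*q³ - 144*q) = -6 + (-3 - 144*q + 6*q³) = -9 - 144*q + 6*q³)
(167 - 137)*(g(2) + X(0)) = (167 - 137)*(22 + (-9 - 144*0 + 6*0³)) = 30*(22 + (-9 + 0 + 6*0)) = 30*(22 + (-9 + 0 + 0)) = 30*(22 - 9) = 30*13 = 390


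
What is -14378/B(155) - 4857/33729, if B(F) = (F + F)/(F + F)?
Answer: -161653473/11243 ≈ -14378.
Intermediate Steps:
B(F) = 1 (B(F) = (2*F)/((2*F)) = (2*F)*(1/(2*F)) = 1)
-14378/B(155) - 4857/33729 = -14378/1 - 4857/33729 = -14378*1 - 4857*1/33729 = -14378 - 1619/11243 = -161653473/11243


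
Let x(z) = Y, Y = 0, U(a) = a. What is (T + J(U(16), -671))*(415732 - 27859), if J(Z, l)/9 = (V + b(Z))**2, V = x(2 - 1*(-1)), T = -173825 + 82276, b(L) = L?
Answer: -34615725885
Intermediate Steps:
x(z) = 0
T = -91549
V = 0
J(Z, l) = 9*Z**2 (J(Z, l) = 9*(0 + Z)**2 = 9*Z**2)
(T + J(U(16), -671))*(415732 - 27859) = (-91549 + 9*16**2)*(415732 - 27859) = (-91549 + 9*256)*387873 = (-91549 + 2304)*387873 = -89245*387873 = -34615725885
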